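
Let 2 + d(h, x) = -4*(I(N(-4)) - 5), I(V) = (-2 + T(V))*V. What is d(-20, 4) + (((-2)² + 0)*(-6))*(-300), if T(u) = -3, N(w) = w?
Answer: 7138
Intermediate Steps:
I(V) = -5*V (I(V) = (-2 - 3)*V = -5*V)
d(h, x) = -62 (d(h, x) = -2 - 4*(-5*(-4) - 5) = -2 - 4*(20 - 5) = -2 - 4*15 = -2 - 60 = -62)
d(-20, 4) + (((-2)² + 0)*(-6))*(-300) = -62 + (((-2)² + 0)*(-6))*(-300) = -62 + ((4 + 0)*(-6))*(-300) = -62 + (4*(-6))*(-300) = -62 - 24*(-300) = -62 + 7200 = 7138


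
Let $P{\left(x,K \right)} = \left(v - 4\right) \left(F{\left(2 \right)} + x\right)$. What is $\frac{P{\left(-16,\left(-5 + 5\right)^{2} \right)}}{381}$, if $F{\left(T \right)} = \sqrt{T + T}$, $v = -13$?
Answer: $\frac{238}{381} \approx 0.62467$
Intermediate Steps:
$F{\left(T \right)} = \sqrt{2} \sqrt{T}$ ($F{\left(T \right)} = \sqrt{2 T} = \sqrt{2} \sqrt{T}$)
$P{\left(x,K \right)} = -34 - 17 x$ ($P{\left(x,K \right)} = \left(-13 - 4\right) \left(\sqrt{2} \sqrt{2} + x\right) = - 17 \left(2 + x\right) = -34 - 17 x$)
$\frac{P{\left(-16,\left(-5 + 5\right)^{2} \right)}}{381} = \frac{-34 - -272}{381} = \left(-34 + 272\right) \frac{1}{381} = 238 \cdot \frac{1}{381} = \frac{238}{381}$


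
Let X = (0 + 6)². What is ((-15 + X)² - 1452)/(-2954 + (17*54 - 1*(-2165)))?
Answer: -337/43 ≈ -7.8372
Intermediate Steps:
X = 36 (X = 6² = 36)
((-15 + X)² - 1452)/(-2954 + (17*54 - 1*(-2165))) = ((-15 + 36)² - 1452)/(-2954 + (17*54 - 1*(-2165))) = (21² - 1452)/(-2954 + (918 + 2165)) = (441 - 1452)/(-2954 + 3083) = -1011/129 = -1011*1/129 = -337/43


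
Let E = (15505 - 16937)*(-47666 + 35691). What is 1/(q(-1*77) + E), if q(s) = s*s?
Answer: 1/17154129 ≈ 5.8295e-8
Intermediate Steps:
q(s) = s²
E = 17148200 (E = -1432*(-11975) = 17148200)
1/(q(-1*77) + E) = 1/((-1*77)² + 17148200) = 1/((-77)² + 17148200) = 1/(5929 + 17148200) = 1/17154129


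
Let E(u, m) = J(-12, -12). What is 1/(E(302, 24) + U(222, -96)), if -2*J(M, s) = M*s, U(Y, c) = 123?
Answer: 1/51 ≈ 0.019608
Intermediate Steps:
J(M, s) = -M*s/2
E(u, m) = -72 (E(u, m) = -½*(-12)*(-12) = -72)
1/(E(302, 24) + U(222, -96)) = 1/(-72 + 123) = 1/51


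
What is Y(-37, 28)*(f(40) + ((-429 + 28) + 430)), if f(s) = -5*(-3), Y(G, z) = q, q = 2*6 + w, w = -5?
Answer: 308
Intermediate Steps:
q = 7 (q = 2*6 - 5 = 12 - 5 = 7)
Y(G, z) = 7
f(s) = 15
Y(-37, 28)*(f(40) + ((-429 + 28) + 430)) = 7*(15 + ((-429 + 28) + 430)) = 7*(15 + (-401 + 430)) = 7*(15 + 29) = 7*44 = 308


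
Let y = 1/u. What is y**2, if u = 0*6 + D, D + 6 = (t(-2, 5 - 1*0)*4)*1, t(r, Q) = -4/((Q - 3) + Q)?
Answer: 49/3364 ≈ 0.014566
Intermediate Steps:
t(r, Q) = -4/(-3 + 2*Q) (t(r, Q) = -4/((-3 + Q) + Q) = -4/(-3 + 2*Q))
D = -58/7 (D = -6 + (-4/(-3 + 2*(5 - 1*0))*4)*1 = -6 + (-4/(-3 + 2*(5 + 0))*4)*1 = -6 + (-4/(-3 + 2*5)*4)*1 = -6 + (-4/(-3 + 10)*4)*1 = -6 + (-4/7*4)*1 = -6 + (-4*1/7*4)*1 = -6 - 4/7*4*1 = -6 - 16/7*1 = -6 - 16/7 = -58/7 ≈ -8.2857)
u = -58/7 (u = 0*6 - 58/7 = 0 - 58/7 = -58/7 ≈ -8.2857)
y = -7/58 (y = 1/(-58/7) = -7/58 ≈ -0.12069)
y**2 = (-7/58)**2 = 49/3364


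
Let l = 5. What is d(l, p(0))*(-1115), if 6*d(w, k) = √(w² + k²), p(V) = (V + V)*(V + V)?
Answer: -5575/6 ≈ -929.17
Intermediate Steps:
p(V) = 4*V² (p(V) = (2*V)*(2*V) = 4*V²)
d(w, k) = √(k² + w²)/6 (d(w, k) = √(w² + k²)/6 = √(k² + w²)/6)
d(l, p(0))*(-1115) = (√((4*0²)² + 5²)/6)*(-1115) = (√((4*0)² + 25)/6)*(-1115) = (√(0² + 25)/6)*(-1115) = (√(0 + 25)/6)*(-1115) = (√25/6)*(-1115) = ((⅙)*5)*(-1115) = (⅚)*(-1115) = -5575/6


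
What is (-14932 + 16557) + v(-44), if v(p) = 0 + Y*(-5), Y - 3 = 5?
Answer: 1585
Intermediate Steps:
Y = 8 (Y = 3 + 5 = 8)
v(p) = -40 (v(p) = 0 + 8*(-5) = 0 - 40 = -40)
(-14932 + 16557) + v(-44) = (-14932 + 16557) - 40 = 1625 - 40 = 1585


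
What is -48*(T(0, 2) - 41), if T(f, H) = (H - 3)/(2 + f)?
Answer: 1992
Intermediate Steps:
T(f, H) = (-3 + H)/(2 + f)
-48*(T(0, 2) - 41) = -48*((-3 + 2)/(2 + 0) - 41) = -48*(-1/2 - 41) = -48*(-83/2) = 1992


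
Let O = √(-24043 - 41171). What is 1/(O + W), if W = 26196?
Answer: 4366/114382605 - I*√7246/228765210 ≈ 3.817e-5 - 3.721e-7*I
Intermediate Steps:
O = 3*I*√7246 (O = √(-65214) = 3*I*√7246 ≈ 255.37*I)
1/(O + W) = 1/(3*I*√7246 + 26196) = 1/(26196 + 3*I*√7246)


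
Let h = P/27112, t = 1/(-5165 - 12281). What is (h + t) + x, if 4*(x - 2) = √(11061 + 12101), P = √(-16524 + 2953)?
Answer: 34891/17446 + √23162/4 + I*√13571/27112 ≈ 40.048 + 0.0042968*I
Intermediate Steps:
P = I*√13571 (P = √(-13571) = I*√13571 ≈ 116.49*I)
t = -1/17446 (t = 1/(-17446) = -1/17446 ≈ -5.7320e-5)
h = I*√13571/27112 (h = (I*√13571)/27112 = (I*√13571)*(1/27112) = I*√13571/27112 ≈ 0.0042968*I)
x = 2 + √23162/4 (x = 2 + √(11061 + 12101)/4 = 2 + √23162/4 ≈ 40.048)
(h + t) + x = (I*√13571/27112 - 1/17446) + (2 + √23162/4) = (-1/17446 + I*√13571/27112) + (2 + √23162/4) = 34891/17446 + √23162/4 + I*√13571/27112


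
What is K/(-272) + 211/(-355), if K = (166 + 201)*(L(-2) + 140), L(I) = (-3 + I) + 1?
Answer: -130707/710 ≈ -184.09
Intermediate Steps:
L(I) = -2 + I
K = 49912 (K = (166 + 201)*((-2 - 2) + 140) = 367*(-4 + 140) = 367*136 = 49912)
K/(-272) + 211/(-355) = 49912/(-272) + 211/(-355) = 49912*(-1/272) + 211*(-1/355) = -367/2 - 211/355 = -130707/710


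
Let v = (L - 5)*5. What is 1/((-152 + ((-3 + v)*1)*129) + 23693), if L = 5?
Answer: 1/23154 ≈ 4.3189e-5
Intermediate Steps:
v = 0 (v = (5 - 5)*5 = 0*5 = 0)
1/((-152 + ((-3 + v)*1)*129) + 23693) = 1/((-152 + ((-3 + 0)*1)*129) + 23693) = 1/((-152 - 3*1*129) + 23693) = 1/((-152 - 3*129) + 23693) = 1/((-152 - 387) + 23693) = 1/(-539 + 23693) = 1/23154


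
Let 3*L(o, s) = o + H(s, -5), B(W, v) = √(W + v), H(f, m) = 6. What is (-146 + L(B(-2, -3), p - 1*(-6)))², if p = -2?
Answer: (432 - I*√5)²/9 ≈ 20735.0 - 214.66*I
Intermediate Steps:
L(o, s) = 2 + o/3 (L(o, s) = (o + 6)/3 = (6 + o)/3 = 2 + o/3)
(-146 + L(B(-2, -3), p - 1*(-6)))² = (-146 + (2 + √(-2 - 3)/3))² = (-146 + (2 + √(-5)/3))² = (-146 + (2 + (I*√5)/3))² = (-146 + (2 + I*√5/3))² = (-144 + I*√5/3)²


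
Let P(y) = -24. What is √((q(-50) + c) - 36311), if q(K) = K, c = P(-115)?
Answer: I*√36385 ≈ 190.75*I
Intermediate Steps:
c = -24
√((q(-50) + c) - 36311) = √((-50 - 24) - 36311) = √(-74 - 36311) = √(-36385) = I*√36385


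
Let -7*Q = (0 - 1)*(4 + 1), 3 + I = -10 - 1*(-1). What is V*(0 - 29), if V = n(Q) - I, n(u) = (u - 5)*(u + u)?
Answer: -8352/49 ≈ -170.45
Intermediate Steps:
I = -12 (I = -3 + (-10 - 1*(-1)) = -3 + (-10 + 1) = -3 - 9 = -12)
Q = 5/7 (Q = -(0 - 1)*(4 + 1)/7 = -(-1)*5/7 = -⅐*(-5) = 5/7 ≈ 0.71429)
n(u) = 2*u*(-5 + u) (n(u) = (-5 + u)*(2*u) = 2*u*(-5 + u))
V = 288/49 (V = 2*(5/7)*(-5 + 5/7) - 1*(-12) = 2*(5/7)*(-30/7) + 12 = -300/49 + 12 = 288/49 ≈ 5.8775)
V*(0 - 29) = 288*(0 - 29)/49 = (288/49)*(-29) = -8352/49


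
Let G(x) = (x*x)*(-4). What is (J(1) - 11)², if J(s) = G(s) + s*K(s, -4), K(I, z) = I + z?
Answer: 324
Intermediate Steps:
G(x) = -4*x² (G(x) = x²*(-4) = -4*x²)
J(s) = -4*s² + s*(-4 + s) (J(s) = -4*s² + s*(s - 4) = -4*s² + s*(-4 + s))
(J(1) - 11)² = (1*(-4 - 3*1) - 11)² = (1*(-4 - 3) - 11)² = (1*(-7) - 11)² = (-7 - 11)² = (-18)² = 324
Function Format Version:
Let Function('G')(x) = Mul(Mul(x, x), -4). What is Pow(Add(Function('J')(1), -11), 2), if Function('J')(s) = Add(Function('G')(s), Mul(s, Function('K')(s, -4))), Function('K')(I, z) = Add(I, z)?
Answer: 324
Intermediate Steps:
Function('G')(x) = Mul(-4, Pow(x, 2)) (Function('G')(x) = Mul(Pow(x, 2), -4) = Mul(-4, Pow(x, 2)))
Function('J')(s) = Add(Mul(-4, Pow(s, 2)), Mul(s, Add(-4, s))) (Function('J')(s) = Add(Mul(-4, Pow(s, 2)), Mul(s, Add(s, -4))) = Add(Mul(-4, Pow(s, 2)), Mul(s, Add(-4, s))))
Pow(Add(Function('J')(1), -11), 2) = Pow(Add(Mul(1, Add(-4, Mul(-3, 1))), -11), 2) = Pow(Add(Mul(1, Add(-4, -3)), -11), 2) = Pow(Add(Mul(1, -7), -11), 2) = Pow(Add(-7, -11), 2) = Pow(-18, 2) = 324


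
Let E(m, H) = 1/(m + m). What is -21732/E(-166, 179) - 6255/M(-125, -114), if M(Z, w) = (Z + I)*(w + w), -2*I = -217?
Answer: 3015879337/418 ≈ 7.2150e+6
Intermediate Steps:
I = 217/2 (I = -½*(-217) = 217/2 ≈ 108.50)
E(m, H) = 1/(2*m)
M(Z, w) = 2*w*(217/2 + Z) (M(Z, w) = (Z + 217/2)*(w + w) = (217/2 + Z)*(2*w) = 2*w*(217/2 + Z))
-21732/E(-166, 179) - 6255/M(-125, -114) = -21732/((½)/(-166)) - 6255*(-1/(114*(217 + 2*(-125)))) = -21732/((½)*(-1/166)) - 6255*(-1/(114*(217 - 250))) = -21732/(-1/332) - 6255/((-114*(-33))) = -21732*(-332) - 6255/3762 = 7215024 - 6255*1/3762 = 7215024 - 695/418 = 3015879337/418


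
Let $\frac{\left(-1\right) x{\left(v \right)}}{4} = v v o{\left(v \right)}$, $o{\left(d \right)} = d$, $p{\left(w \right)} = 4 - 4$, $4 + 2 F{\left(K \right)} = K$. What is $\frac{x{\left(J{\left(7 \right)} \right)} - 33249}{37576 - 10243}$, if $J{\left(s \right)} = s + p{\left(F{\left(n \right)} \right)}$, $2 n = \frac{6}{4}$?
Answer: $- \frac{34621}{27333} \approx -1.2666$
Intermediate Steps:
$n = \frac{3}{4}$ ($n = \frac{6 \cdot \frac{1}{4}}{2} = \frac{1}{2} \cdot \frac{3}{2} = \frac{3}{4} \approx 0.75$)
$F{\left(K \right)} = -2 + \frac{K}{2}$
$p{\left(w \right)} = 0$ ($p{\left(w \right)} = 4 - 4 = 0$)
$J{\left(s \right)} = s$ ($J{\left(s \right)} = s + 0 = s$)
$x{\left(v \right)} = - 4 v^{3}$ ($x{\left(v \right)} = - 4 v v v = - 4 v^{2} v = - 4 v^{3}$)
$\frac{x{\left(J{\left(7 \right)} \right)} - 33249}{37576 - 10243} = \frac{- 4 \cdot 7^{3} - 33249}{37576 - 10243} = \frac{\left(-4\right) 343 - 33249}{27333} = \left(-1372 - 33249\right) \frac{1}{27333} = \left(-34621\right) \frac{1}{27333} = - \frac{34621}{27333}$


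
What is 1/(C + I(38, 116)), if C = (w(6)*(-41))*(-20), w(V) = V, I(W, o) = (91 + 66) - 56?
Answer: 1/5021 ≈ 0.00019916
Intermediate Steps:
I(W, o) = 101 (I(W, o) = 157 - 56 = 101)
C = 4920 (C = (6*(-41))*(-20) = -246*(-20) = 4920)
1/(C + I(38, 116)) = 1/(4920 + 101) = 1/5021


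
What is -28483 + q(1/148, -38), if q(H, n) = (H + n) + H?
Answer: -2110553/74 ≈ -28521.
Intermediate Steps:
q(H, n) = n + 2*H
-28483 + q(1/148, -38) = -28483 + (-38 + 2/148) = -28483 + (-38 + 2*(1/148)) = -28483 + (-38 + 1/74) = -28483 - 2811/74 = -2110553/74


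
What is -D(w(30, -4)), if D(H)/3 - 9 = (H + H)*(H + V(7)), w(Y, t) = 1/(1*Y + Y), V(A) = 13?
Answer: -16981/600 ≈ -28.302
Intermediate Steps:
w(Y, t) = 1/(2*Y) (w(Y, t) = 1/(Y + Y) = 1/(2*Y))
D(H) = 27 + 6*H*(13 + H) (D(H) = 27 + 3*((H + H)*(H + 13)) = 27 + 3*((2*H)*(13 + H)) = 27 + 3*(2*H*(13 + H)) = 27 + 6*H*(13 + H))
-D(w(30, -4)) = -(27 + 6*((½)/30)² + 78*((½)/30)) = -(27 + 6*((½)*(1/30))² + 78*((½)*(1/30))) = -(27 + 6*(1/60)² + 78*(1/60)) = -(27 + 6*(1/3600) + 13/10) = -(27 + 1/600 + 13/10) = -1*16981/600 = -16981/600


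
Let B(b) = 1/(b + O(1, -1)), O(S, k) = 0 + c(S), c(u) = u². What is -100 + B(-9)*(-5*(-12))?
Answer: -215/2 ≈ -107.50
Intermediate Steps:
O(S, k) = S² (O(S, k) = 0 + S² = S²)
B(b) = 1/(1 + b) (B(b) = 1/(b + 1²) = 1/(b + 1) = 1/(1 + b))
-100 + B(-9)*(-5*(-12)) = -100 + (-5*(-12))/(1 - 9) = -100 + 60/(-8) = -100 - ⅛*60 = -100 - 15/2 = -215/2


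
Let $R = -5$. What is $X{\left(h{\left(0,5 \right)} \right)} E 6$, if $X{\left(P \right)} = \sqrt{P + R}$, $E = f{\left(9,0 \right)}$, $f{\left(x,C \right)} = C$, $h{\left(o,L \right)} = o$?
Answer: $0$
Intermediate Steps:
$E = 0$
$X{\left(P \right)} = \sqrt{-5 + P}$ ($X{\left(P \right)} = \sqrt{P - 5} = \sqrt{-5 + P}$)
$X{\left(h{\left(0,5 \right)} \right)} E 6 = \sqrt{-5 + 0} \cdot 0 \cdot 6 = \sqrt{-5} \cdot 0 \cdot 6 = i \sqrt{5} \cdot 0 \cdot 6 = 0 \cdot 6 = 0$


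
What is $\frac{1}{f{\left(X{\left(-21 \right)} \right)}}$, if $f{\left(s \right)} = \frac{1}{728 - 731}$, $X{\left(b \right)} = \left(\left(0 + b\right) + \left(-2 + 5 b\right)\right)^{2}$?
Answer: $-3$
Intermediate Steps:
$X{\left(b \right)} = \left(-2 + 6 b\right)^{2}$ ($X{\left(b \right)} = \left(b + \left(-2 + 5 b\right)\right)^{2} = \left(-2 + 6 b\right)^{2}$)
$f{\left(s \right)} = - \frac{1}{3}$ ($f{\left(s \right)} = \frac{1}{-3} = - \frac{1}{3}$)
$\frac{1}{f{\left(X{\left(-21 \right)} \right)}} = \frac{1}{- \frac{1}{3}} = -3$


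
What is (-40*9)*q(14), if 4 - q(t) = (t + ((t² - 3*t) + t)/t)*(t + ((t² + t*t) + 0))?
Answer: 3798720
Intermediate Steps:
q(t) = 4 - (t + 2*t²)*(t + (t² - 2*t)/t) (q(t) = 4 - (t + ((t² - 3*t) + t)/t)*(t + ((t² + t*t) + 0)) = 4 - (t + (t² - 2*t)/t)*(t + ((t² + t²) + 0)) = 4 - (t + (t² - 2*t)/t)*(t + (2*t² + 0)) = 4 - (t + (t² - 2*t)/t)*(t + 2*t²) = 4 - (t + 2*t²)*(t + (t² - 2*t)/t))
(-40*9)*q(14) = (-40*9)*(4 - 4*14³ + 2*14 + 2*14²) = -360*(4 - 4*2744 + 28 + 2*196) = -360*(4 - 10976 + 28 + 392) = -360*(-10552) = 3798720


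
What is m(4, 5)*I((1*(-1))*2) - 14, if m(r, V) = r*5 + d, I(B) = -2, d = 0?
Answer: -54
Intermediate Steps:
m(r, V) = 5*r (m(r, V) = r*5 + 0 = 5*r + 0 = 5*r)
m(4, 5)*I((1*(-1))*2) - 14 = (5*4)*(-2) - 14 = 20*(-2) - 14 = -40 - 14 = -54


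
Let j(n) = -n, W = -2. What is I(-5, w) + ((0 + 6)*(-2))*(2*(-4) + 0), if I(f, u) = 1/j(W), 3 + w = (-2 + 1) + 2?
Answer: 193/2 ≈ 96.500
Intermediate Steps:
w = -2 (w = -3 + ((-2 + 1) + 2) = -3 + (-1 + 2) = -3 + 1 = -2)
I(f, u) = ½ (I(f, u) = 1/(-1*(-2)) = 1/2 = ½)
I(-5, w) + ((0 + 6)*(-2))*(2*(-4) + 0) = ½ + ((0 + 6)*(-2))*(2*(-4) + 0) = ½ + (6*(-2))*(-8 + 0) = ½ - 12*(-8) = ½ + 96 = 193/2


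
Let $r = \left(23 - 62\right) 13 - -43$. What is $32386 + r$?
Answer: $31922$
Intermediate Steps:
$r = -464$ ($r = \left(-39\right) 13 + 43 = -507 + 43 = -464$)
$32386 + r = 32386 - 464 = 31922$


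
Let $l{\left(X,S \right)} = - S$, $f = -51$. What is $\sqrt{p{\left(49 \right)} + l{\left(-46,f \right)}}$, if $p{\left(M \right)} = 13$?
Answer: $8$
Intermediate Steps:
$\sqrt{p{\left(49 \right)} + l{\left(-46,f \right)}} = \sqrt{13 - -51} = \sqrt{13 + 51} = \sqrt{64} = 8$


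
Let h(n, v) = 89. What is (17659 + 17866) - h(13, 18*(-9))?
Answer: 35436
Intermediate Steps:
(17659 + 17866) - h(13, 18*(-9)) = (17659 + 17866) - 1*89 = 35525 - 89 = 35436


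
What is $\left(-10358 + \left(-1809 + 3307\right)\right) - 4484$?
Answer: $-13344$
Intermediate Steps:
$\left(-10358 + \left(-1809 + 3307\right)\right) - 4484 = \left(-10358 + 1498\right) - 4484 = -8860 - 4484 = -13344$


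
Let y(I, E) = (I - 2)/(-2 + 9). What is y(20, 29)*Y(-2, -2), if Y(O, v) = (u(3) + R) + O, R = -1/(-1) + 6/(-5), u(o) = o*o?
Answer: 612/35 ≈ 17.486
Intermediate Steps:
u(o) = o²
R = -⅕ (R = -1*(-1) + 6*(-⅕) = 1 - 6/5 = -⅕ ≈ -0.20000)
Y(O, v) = 44/5 + O (Y(O, v) = (3² - ⅕) + O = (9 - ⅕) + O = 44/5 + O)
y(I, E) = -2/7 + I/7 (y(I, E) = (-2 + I)/7 = (-2 + I)*(⅐) = -2/7 + I/7)
y(20, 29)*Y(-2, -2) = (-2/7 + (⅐)*20)*(44/5 - 2) = (-2/7 + 20/7)*(34/5) = (18/7)*(34/5) = 612/35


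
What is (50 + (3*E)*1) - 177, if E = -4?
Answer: -139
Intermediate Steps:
(50 + (3*E)*1) - 177 = (50 + (3*(-4))*1) - 177 = (50 - 12*1) - 177 = (50 - 12) - 177 = 38 - 177 = -139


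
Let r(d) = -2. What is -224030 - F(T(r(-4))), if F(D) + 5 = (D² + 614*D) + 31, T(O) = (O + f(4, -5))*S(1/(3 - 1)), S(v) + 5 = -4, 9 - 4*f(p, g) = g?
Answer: -863797/4 ≈ -2.1595e+5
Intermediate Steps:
f(p, g) = 9/4 - g/4
S(v) = -9 (S(v) = -5 - 4 = -9)
T(O) = -63/2 - 9*O (T(O) = (O + (9/4 - ¼*(-5)))*(-9) = (O + (9/4 + 5/4))*(-9) = (O + 7/2)*(-9) = (7/2 + O)*(-9) = -63/2 - 9*O)
F(D) = 26 + D² + 614*D (F(D) = -5 + ((D² + 614*D) + 31) = -5 + (31 + D² + 614*D) = 26 + D² + 614*D)
-224030 - F(T(r(-4))) = -224030 - (26 + (-63/2 - 9*(-2))² + 614*(-63/2 - 9*(-2))) = -224030 - (26 + (-63/2 + 18)² + 614*(-63/2 + 18)) = -224030 - (26 + (-27/2)² + 614*(-27/2)) = -224030 - (26 + 729/4 - 8289) = -224030 - 1*(-32323/4) = -224030 + 32323/4 = -863797/4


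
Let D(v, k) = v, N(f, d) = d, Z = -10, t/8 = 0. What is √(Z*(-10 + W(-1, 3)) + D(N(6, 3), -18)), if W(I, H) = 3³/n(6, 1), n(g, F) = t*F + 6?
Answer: √58 ≈ 7.6158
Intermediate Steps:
t = 0 (t = 8*0 = 0)
n(g, F) = 6 (n(g, F) = 0*F + 6 = 0 + 6 = 6)
W(I, H) = 9/2 (W(I, H) = 3³/6 = 27*(⅙) = 9/2)
√(Z*(-10 + W(-1, 3)) + D(N(6, 3), -18)) = √(-10*(-10 + 9/2) + 3) = √(-10*(-11/2) + 3) = √(55 + 3) = √58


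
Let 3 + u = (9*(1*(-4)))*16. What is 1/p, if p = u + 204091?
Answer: 1/203512 ≈ 4.9137e-6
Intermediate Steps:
u = -579 (u = -3 + (9*(1*(-4)))*16 = -3 + (9*(-4))*16 = -3 - 36*16 = -3 - 576 = -579)
p = 203512 (p = -579 + 204091 = 203512)
1/p = 1/203512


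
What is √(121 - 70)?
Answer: √51 ≈ 7.1414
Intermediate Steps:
√(121 - 70) = √51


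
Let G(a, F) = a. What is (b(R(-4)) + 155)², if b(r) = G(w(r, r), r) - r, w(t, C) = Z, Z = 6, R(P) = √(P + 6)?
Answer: (161 - √2)² ≈ 25468.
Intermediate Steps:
R(P) = √(6 + P)
w(t, C) = 6
b(r) = 6 - r
(b(R(-4)) + 155)² = ((6 - √(6 - 4)) + 155)² = ((6 - √2) + 155)² = (161 - √2)²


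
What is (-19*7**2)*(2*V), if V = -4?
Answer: 7448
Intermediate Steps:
(-19*7**2)*(2*V) = (-19*7**2)*(2*(-4)) = -19*49*(-8) = -931*(-8) = 7448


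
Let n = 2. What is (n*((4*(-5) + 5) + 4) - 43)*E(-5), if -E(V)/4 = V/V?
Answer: 260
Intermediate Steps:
E(V) = -4 (E(V) = -4*V/V = -4*1 = -4)
(n*((4*(-5) + 5) + 4) - 43)*E(-5) = (2*((4*(-5) + 5) + 4) - 43)*(-4) = (2*((-20 + 5) + 4) - 43)*(-4) = (2*(-15 + 4) - 43)*(-4) = (2*(-11) - 43)*(-4) = (-22 - 43)*(-4) = -65*(-4) = 260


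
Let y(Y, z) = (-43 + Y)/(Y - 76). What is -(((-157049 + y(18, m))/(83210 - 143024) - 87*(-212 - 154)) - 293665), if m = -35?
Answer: 908310384659/3469212 ≈ 2.6182e+5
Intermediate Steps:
y(Y, z) = (-43 + Y)/(-76 + Y)
-(((-157049 + y(18, m))/(83210 - 143024) - 87*(-212 - 154)) - 293665) = -(((-157049 + (-43 + 18)/(-76 + 18))/(83210 - 143024) - 87*(-212 - 154)) - 293665) = -(((-157049 - 25/(-58))/(-59814) - 87*(-366)) - 293665) = -(((-157049 - 1/58*(-25))*(-1/59814) + 31842) - 293665) = -(((-157049 + 25/58)*(-1/59814) + 31842) - 293665) = -((-9108817/58*(-1/59814) + 31842) - 293665) = -((9108817/3469212 + 31842) - 293665) = -(110475757321/3469212 - 293665) = -1*(-908310384659/3469212) = 908310384659/3469212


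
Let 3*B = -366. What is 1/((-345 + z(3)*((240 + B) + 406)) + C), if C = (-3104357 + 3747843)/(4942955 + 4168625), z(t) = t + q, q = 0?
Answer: 4555790/5590276073 ≈ 0.00081495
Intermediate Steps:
B = -122 (B = (1/3)*(-366) = -122)
z(t) = t (z(t) = t + 0 = t)
C = 321743/4555790 (C = 643486/9111580 = 643486*(1/9111580) = 321743/4555790 ≈ 0.070623)
1/((-345 + z(3)*((240 + B) + 406)) + C) = 1/((-345 + 3*((240 - 122) + 406)) + 321743/4555790) = 1/((-345 + 3*(118 + 406)) + 321743/4555790) = 1/((-345 + 3*524) + 321743/4555790) = 1/((-345 + 1572) + 321743/4555790) = 1/(1227 + 321743/4555790) = 1/(5590276073/4555790) = 4555790/5590276073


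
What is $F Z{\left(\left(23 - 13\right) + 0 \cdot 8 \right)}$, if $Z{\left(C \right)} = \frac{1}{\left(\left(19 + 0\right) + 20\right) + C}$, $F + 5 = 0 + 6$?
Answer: $\frac{1}{49} \approx 0.020408$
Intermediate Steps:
$F = 1$ ($F = -5 + \left(0 + 6\right) = -5 + 6 = 1$)
$Z{\left(C \right)} = \frac{1}{39 + C}$ ($Z{\left(C \right)} = \frac{1}{\left(19 + 20\right) + C} = \frac{1}{39 + C}$)
$F Z{\left(\left(23 - 13\right) + 0 \cdot 8 \right)} = 1 \frac{1}{39 + \left(\left(23 - 13\right) + 0 \cdot 8\right)} = 1 \frac{1}{39 + \left(10 + 0\right)} = 1 \frac{1}{39 + 10} = 1 \cdot \frac{1}{49} = \frac{1}{49}$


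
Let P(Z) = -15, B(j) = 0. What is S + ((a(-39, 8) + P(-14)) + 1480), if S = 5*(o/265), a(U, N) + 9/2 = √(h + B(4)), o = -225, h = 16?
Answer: 154787/106 ≈ 1460.3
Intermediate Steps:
a(U, N) = -½ (a(U, N) = -9/2 + √(16 + 0) = -9/2 + √16 = -9/2 + 4 = -½)
S = -225/53 (S = 5*(-225/265) = 5*(-225*1/265) = 5*(-45/53) = -225/53 ≈ -4.2453)
S + ((a(-39, 8) + P(-14)) + 1480) = -225/53 + ((-½ - 15) + 1480) = -225/53 + (-31/2 + 1480) = -225/53 + 2929/2 = 154787/106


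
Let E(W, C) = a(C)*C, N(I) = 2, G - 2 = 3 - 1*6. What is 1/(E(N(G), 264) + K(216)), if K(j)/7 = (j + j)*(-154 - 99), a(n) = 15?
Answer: -1/761112 ≈ -1.3139e-6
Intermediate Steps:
G = -1 (G = 2 + (3 - 1*6) = 2 + (3 - 6) = 2 - 3 = -1)
E(W, C) = 15*C
K(j) = -3542*j (K(j) = 7*((j + j)*(-154 - 99)) = 7*((2*j)*(-253)) = 7*(-506*j) = -3542*j)
1/(E(N(G), 264) + K(216)) = 1/(15*264 - 3542*216) = 1/(3960 - 765072) = 1/(-761112) = -1/761112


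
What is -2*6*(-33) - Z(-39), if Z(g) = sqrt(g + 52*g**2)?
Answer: 396 - sqrt(79053) ≈ 114.84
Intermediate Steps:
-2*6*(-33) - Z(-39) = -2*6*(-33) - sqrt(-39*(1 + 52*(-39))) = -12*(-33) - sqrt(-39*(1 - 2028)) = 396 - sqrt(-39*(-2027)) = 396 - sqrt(79053)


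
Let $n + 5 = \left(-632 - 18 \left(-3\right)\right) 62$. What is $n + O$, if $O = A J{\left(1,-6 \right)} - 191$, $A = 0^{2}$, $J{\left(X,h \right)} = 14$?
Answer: $-36032$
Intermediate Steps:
$A = 0$
$n = -35841$ ($n = -5 + \left(-632 - 18 \left(-3\right)\right) 62 = -5 + \left(-632 - -54\right) 62 = -5 + \left(-632 + 54\right) 62 = -5 - 35836 = -35841$)
$O = -191$ ($O = 0 \cdot 14 - 191 = 0 - 191 = -191$)
$n + O = -35841 - 191 = -36032$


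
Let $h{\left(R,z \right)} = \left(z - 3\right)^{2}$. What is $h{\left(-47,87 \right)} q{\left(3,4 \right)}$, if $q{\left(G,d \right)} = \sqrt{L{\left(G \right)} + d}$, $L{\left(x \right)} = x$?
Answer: $7056 \sqrt{7} \approx 18668.0$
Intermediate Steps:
$q{\left(G,d \right)} = \sqrt{G + d}$
$h{\left(R,z \right)} = \left(-3 + z\right)^{2}$
$h{\left(-47,87 \right)} q{\left(3,4 \right)} = \left(-3 + 87\right)^{2} \sqrt{3 + 4} = 84^{2} \sqrt{7} = 7056 \sqrt{7}$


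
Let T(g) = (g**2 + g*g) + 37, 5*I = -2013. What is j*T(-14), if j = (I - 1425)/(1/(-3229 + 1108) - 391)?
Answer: 377943111/188480 ≈ 2005.2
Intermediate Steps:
I = -2013/5 (I = (1/5)*(-2013) = -2013/5 ≈ -402.60)
T(g) = 37 + 2*g**2 (T(g) = (g**2 + g**2) + 37 = 2*g**2 + 37 = 37 + 2*g**2)
j = 9690849/2073280 (j = (-2013/5 - 1425)/(1/(-3229 + 1108) - 391) = -9138/(5*(1/(-2121) - 391)) = -9138/(5*(-1/2121 - 391)) = -9138/(5*(-829312/2121)) = -9138/5*(-2121/829312) = 9690849/2073280 ≈ 4.6742)
j*T(-14) = 9690849*(37 + 2*(-14)**2)/2073280 = 9690849*(37 + 2*196)/2073280 = 9690849*(37 + 392)/2073280 = (9690849/2073280)*429 = 377943111/188480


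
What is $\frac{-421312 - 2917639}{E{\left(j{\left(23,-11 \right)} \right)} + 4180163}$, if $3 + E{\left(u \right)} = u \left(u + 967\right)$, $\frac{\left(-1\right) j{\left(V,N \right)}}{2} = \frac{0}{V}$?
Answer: $- \frac{3338951}{4180160} \approx -0.79876$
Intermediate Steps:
$j{\left(V,N \right)} = 0$ ($j{\left(V,N \right)} = - 2 \frac{0}{V} = \left(-2\right) 0 = 0$)
$E{\left(u \right)} = -3 + u \left(967 + u\right)$ ($E{\left(u \right)} = -3 + u \left(u + 967\right) = -3 + u \left(967 + u\right)$)
$\frac{-421312 - 2917639}{E{\left(j{\left(23,-11 \right)} \right)} + 4180163} = \frac{-421312 - 2917639}{\left(-3 + 0^{2} + 967 \cdot 0\right) + 4180163} = - \frac{3338951}{\left(-3 + 0 + 0\right) + 4180163} = - \frac{3338951}{-3 + 4180163} = - \frac{3338951}{4180160}$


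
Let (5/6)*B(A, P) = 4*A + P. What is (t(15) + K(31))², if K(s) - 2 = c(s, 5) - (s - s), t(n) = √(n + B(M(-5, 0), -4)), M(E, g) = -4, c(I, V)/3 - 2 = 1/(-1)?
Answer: 16 + 30*I ≈ 16.0 + 30.0*I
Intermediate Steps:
c(I, V) = 3 (c(I, V) = 6 + 3/(-1) = 6 + 3*(-1) = 6 - 3 = 3)
B(A, P) = 6*P/5 + 24*A/5 (B(A, P) = 6*(4*A + P)/5 = 6*(P + 4*A)/5 = 6*P/5 + 24*A/5)
t(n) = √(-24 + n) (t(n) = √(n + ((6/5)*(-4) + (24/5)*(-4))) = √(n + (-24/5 - 96/5)) = √(n - 24) = √(-24 + n))
K(s) = 5 (K(s) = 2 + (3 - (s - s)) = 2 + (3 - 1*0) = 2 + (3 + 0) = 2 + 3 = 5)
(t(15) + K(31))² = (√(-24 + 15) + 5)² = (√(-9) + 5)² = (3*I + 5)² = (5 + 3*I)²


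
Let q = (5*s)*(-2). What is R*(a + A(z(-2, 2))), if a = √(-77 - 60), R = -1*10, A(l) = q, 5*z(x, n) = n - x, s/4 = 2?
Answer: 800 - 10*I*√137 ≈ 800.0 - 117.05*I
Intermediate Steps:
s = 8 (s = 4*2 = 8)
q = -80 (q = (5*8)*(-2) = 40*(-2) = -80)
z(x, n) = -x/5 + n/5 (z(x, n) = (n - x)/5 = -x/5 + n/5)
A(l) = -80
R = -10
a = I*√137 (a = √(-137) = I*√137 ≈ 11.705*I)
R*(a + A(z(-2, 2))) = -10*(I*√137 - 80) = -10*(-80 + I*√137) = 800 - 10*I*√137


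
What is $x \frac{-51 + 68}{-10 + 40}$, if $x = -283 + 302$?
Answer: $\frac{323}{30} \approx 10.767$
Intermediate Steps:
$x = 19$
$x \frac{-51 + 68}{-10 + 40} = 19 \frac{-51 + 68}{-10 + 40} = 19 \cdot \frac{17}{30} = \frac{323}{30}$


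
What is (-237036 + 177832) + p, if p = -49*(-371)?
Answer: -41025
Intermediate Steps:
p = 18179
(-237036 + 177832) + p = (-237036 + 177832) + 18179 = -59204 + 18179 = -41025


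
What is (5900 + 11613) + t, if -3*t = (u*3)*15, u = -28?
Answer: 17933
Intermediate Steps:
t = 420 (t = -(-28*3)*15/3 = -(-28)*15 = -1/3*(-1260) = 420)
(5900 + 11613) + t = (5900 + 11613) + 420 = 17513 + 420 = 17933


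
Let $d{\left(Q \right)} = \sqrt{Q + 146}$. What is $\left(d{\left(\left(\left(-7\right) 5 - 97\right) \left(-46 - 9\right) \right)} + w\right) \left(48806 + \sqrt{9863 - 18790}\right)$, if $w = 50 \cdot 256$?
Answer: $\left(12800 + 23 \sqrt{14}\right) \left(48806 + i \sqrt{8927}\right) \approx 6.2892 \cdot 10^{8} + 1.2175 \cdot 10^{6} i$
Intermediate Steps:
$w = 12800$
$d{\left(Q \right)} = \sqrt{146 + Q}$
$\left(d{\left(\left(\left(-7\right) 5 - 97\right) \left(-46 - 9\right) \right)} + w\right) \left(48806 + \sqrt{9863 - 18790}\right) = \left(\sqrt{146 + \left(\left(-7\right) 5 - 97\right) \left(-46 - 9\right)} + 12800\right) \left(48806 + \sqrt{9863 - 18790}\right) = \left(\sqrt{146 + \left(-35 - 97\right) \left(-55\right)} + 12800\right) \left(48806 + \sqrt{-8927}\right) = \left(\sqrt{146 - -7260} + 12800\right) \left(48806 + i \sqrt{8927}\right) = \left(\sqrt{146 + 7260} + 12800\right) \left(48806 + i \sqrt{8927}\right) = \left(\sqrt{7406} + 12800\right) \left(48806 + i \sqrt{8927}\right) = \left(23 \sqrt{14} + 12800\right) \left(48806 + i \sqrt{8927}\right) = \left(12800 + 23 \sqrt{14}\right) \left(48806 + i \sqrt{8927}\right)$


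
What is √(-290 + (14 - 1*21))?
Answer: 3*I*√33 ≈ 17.234*I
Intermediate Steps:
√(-290 + (14 - 1*21)) = √(-290 + (14 - 21)) = √(-290 - 7) = √(-297) = 3*I*√33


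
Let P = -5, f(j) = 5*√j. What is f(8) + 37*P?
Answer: -185 + 10*√2 ≈ -170.86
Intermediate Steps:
f(8) + 37*P = 5*√8 + 37*(-5) = 5*(2*√2) - 185 = 10*√2 - 185 = -185 + 10*√2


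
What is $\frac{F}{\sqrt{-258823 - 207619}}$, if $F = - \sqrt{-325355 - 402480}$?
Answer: $- \frac{\sqrt{339492813070}}{466442} \approx -1.2492$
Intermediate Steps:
$F = - i \sqrt{727835}$ ($F = - \sqrt{-727835} = - i \sqrt{727835} \approx - 853.13 i$)
$\frac{F}{\sqrt{-258823 - 207619}} = \frac{\left(-1\right) i \sqrt{727835}}{\sqrt{-258823 - 207619}} = \frac{\left(-1\right) i \sqrt{727835}}{\sqrt{-466442}} = \frac{\left(-1\right) i \sqrt{727835}}{i \sqrt{466442}} = - i \sqrt{727835} \left(- \frac{i \sqrt{466442}}{466442}\right) = - \frac{\sqrt{339492813070}}{466442}$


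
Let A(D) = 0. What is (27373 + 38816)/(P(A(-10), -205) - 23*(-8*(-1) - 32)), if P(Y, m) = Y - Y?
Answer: 22063/184 ≈ 119.91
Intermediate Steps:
P(Y, m) = 0
(27373 + 38816)/(P(A(-10), -205) - 23*(-8*(-1) - 32)) = (27373 + 38816)/(0 - 23*(-8*(-1) - 32)) = 66189/(0 - 23*(8 - 32)) = 66189/(0 - 23*(-24)) = 66189/(0 + 552) = 66189/552 = 66189*(1/552) = 22063/184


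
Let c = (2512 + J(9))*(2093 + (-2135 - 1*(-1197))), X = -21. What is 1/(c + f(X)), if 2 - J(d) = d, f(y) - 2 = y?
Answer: 1/2893256 ≈ 3.4563e-7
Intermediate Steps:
f(y) = 2 + y
J(d) = 2 - d
c = 2893275 (c = (2512 + (2 - 1*9))*(2093 + (-2135 - 1*(-1197))) = (2512 + (2 - 9))*(2093 + (-2135 + 1197)) = (2512 - 7)*(2093 - 938) = 2505*1155 = 2893275)
1/(c + f(X)) = 1/(2893275 + (2 - 21)) = 1/(2893275 - 19) = 1/2893256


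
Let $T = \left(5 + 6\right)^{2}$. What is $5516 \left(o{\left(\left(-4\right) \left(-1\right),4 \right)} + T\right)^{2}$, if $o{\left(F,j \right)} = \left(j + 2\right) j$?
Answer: $115973900$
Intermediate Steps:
$o{\left(F,j \right)} = j \left(2 + j\right)$ ($o{\left(F,j \right)} = \left(2 + j\right) j = j \left(2 + j\right)$)
$T = 121$ ($T = 11^{2} = 121$)
$5516 \left(o{\left(\left(-4\right) \left(-1\right),4 \right)} + T\right)^{2} = 5516 \left(4 \left(2 + 4\right) + 121\right)^{2} = 5516 \left(4 \cdot 6 + 121\right)^{2} = 5516 \left(24 + 121\right)^{2} = 5516 \cdot 145^{2} = 5516 \cdot 21025 = 115973900$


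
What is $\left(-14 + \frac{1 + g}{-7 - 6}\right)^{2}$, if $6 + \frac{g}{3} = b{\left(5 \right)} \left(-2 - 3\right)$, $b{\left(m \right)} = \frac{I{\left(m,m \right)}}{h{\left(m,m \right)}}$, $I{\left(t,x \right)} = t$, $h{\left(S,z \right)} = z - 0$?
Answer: $\frac{22500}{169} \approx 133.14$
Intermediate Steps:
$h{\left(S,z \right)} = z$ ($h{\left(S,z \right)} = z + 0 = z$)
$b{\left(m \right)} = 1$ ($b{\left(m \right)} = \frac{m}{m} = 1$)
$g = -33$ ($g = -18 + 3 \cdot 1 \left(-2 - 3\right) = -18 + 3 \cdot 1 \left(-5\right) = -18 + 3 \left(-5\right) = -18 - 15 = -33$)
$\left(-14 + \frac{1 + g}{-7 - 6}\right)^{2} = \left(-14 + \frac{1 - 33}{-7 - 6}\right)^{2} = \left(-14 - \frac{32}{-13}\right)^{2} = \left(-14 - - \frac{32}{13}\right)^{2} = \left(-14 + \frac{32}{13}\right)^{2} = \left(- \frac{150}{13}\right)^{2} = \frac{22500}{169}$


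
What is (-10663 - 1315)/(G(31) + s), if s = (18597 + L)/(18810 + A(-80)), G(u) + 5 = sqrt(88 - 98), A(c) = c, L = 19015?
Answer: 3143002465430/1662096611 + 1050509229050*I*sqrt(10)/1662096611 ≈ 1891.0 + 1998.7*I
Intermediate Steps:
G(u) = -5 + I*sqrt(10) (G(u) = -5 + sqrt(88 - 98) = -5 + sqrt(-10) = -5 + I*sqrt(10))
s = 18806/9365 (s = (18597 + 19015)/(18810 - 80) = 37612/18730 = 37612*(1/18730) = 18806/9365 ≈ 2.0081)
(-10663 - 1315)/(G(31) + s) = (-10663 - 1315)/((-5 + I*sqrt(10)) + 18806/9365) = -11978/(-28019/9365 + I*sqrt(10))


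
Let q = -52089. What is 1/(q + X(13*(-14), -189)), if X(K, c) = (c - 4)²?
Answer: -1/14840 ≈ -6.7385e-5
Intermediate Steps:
X(K, c) = (-4 + c)²
1/(q + X(13*(-14), -189)) = 1/(-52089 + (-4 - 189)²) = 1/(-52089 + (-193)²) = 1/(-52089 + 37249) = 1/(-14840) = -1/14840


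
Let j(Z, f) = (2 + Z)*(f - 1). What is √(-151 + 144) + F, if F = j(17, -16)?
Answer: -323 + I*√7 ≈ -323.0 + 2.6458*I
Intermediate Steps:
j(Z, f) = (-1 + f)*(2 + Z) (j(Z, f) = (2 + Z)*(-1 + f) = (-1 + f)*(2 + Z))
F = -323 (F = -2 - 1*17 + 2*(-16) + 17*(-16) = -2 - 17 - 32 - 272 = -323)
√(-151 + 144) + F = √(-151 + 144) - 323 = √(-7) - 323 = I*√7 - 323 = -323 + I*√7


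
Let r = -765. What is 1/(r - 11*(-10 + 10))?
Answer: -1/765 ≈ -0.0013072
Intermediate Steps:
1/(r - 11*(-10 + 10)) = 1/(-765 - 11*(-10 + 10)) = 1/(-765 - 11*0) = 1/(-765 + 0) = 1/(-765) = -1/765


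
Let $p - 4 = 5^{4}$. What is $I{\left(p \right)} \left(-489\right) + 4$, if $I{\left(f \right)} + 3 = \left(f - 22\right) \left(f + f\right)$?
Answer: $-373401863$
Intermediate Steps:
$p = 629$ ($p = 4 + 5^{4} = 4 + 625 = 629$)
$I{\left(f \right)} = -3 + 2 f \left(-22 + f\right)$ ($I{\left(f \right)} = -3 + \left(f - 22\right) \left(f + f\right) = -3 + \left(-22 + f\right) 2 f = -3 + 2 f \left(-22 + f\right)$)
$I{\left(p \right)} \left(-489\right) + 4 = \left(-3 - 27676 + 2 \cdot 629^{2}\right) \left(-489\right) + 4 = \left(-3 - 27676 + 2 \cdot 395641\right) \left(-489\right) + 4 = \left(-3 - 27676 + 791282\right) \left(-489\right) + 4 = 763603 \left(-489\right) + 4 = -373401867 + 4 = -373401863$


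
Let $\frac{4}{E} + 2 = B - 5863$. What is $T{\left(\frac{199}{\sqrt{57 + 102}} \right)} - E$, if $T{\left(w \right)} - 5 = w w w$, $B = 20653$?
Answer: $\frac{18484}{3697} + \frac{7880599 \sqrt{159}}{25281} \approx 3935.6$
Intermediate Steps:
$T{\left(w \right)} = 5 + w^{3}$ ($T{\left(w \right)} = 5 + w w w = 5 + w^{2} w = 5 + w^{3}$)
$E = \frac{1}{3697}$ ($E = \frac{4}{-2 + \left(20653 - 5863\right)} = \frac{4}{-2 + 14790} = \frac{4}{14788} = 4 \cdot \frac{1}{14788} = \frac{1}{3697} \approx 0.00027049$)
$T{\left(\frac{199}{\sqrt{57 + 102}} \right)} - E = \left(5 + \left(\frac{199}{\sqrt{57 + 102}}\right)^{3}\right) - \frac{1}{3697} = \left(5 + \left(\frac{199}{\sqrt{159}}\right)^{3}\right) - \frac{1}{3697} = \left(5 + \left(199 \frac{\sqrt{159}}{159}\right)^{3}\right) - \frac{1}{3697} = \left(5 + \left(\frac{199 \sqrt{159}}{159}\right)^{3}\right) - \frac{1}{3697} = \left(5 + \frac{7880599 \sqrt{159}}{25281}\right) - \frac{1}{3697} = \frac{18484}{3697} + \frac{7880599 \sqrt{159}}{25281}$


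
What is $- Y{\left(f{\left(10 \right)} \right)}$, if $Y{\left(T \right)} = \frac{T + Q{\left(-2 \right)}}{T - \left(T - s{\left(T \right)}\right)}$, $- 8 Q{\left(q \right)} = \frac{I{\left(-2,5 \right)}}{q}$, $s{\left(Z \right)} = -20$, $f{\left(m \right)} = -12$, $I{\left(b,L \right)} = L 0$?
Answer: $- \frac{3}{5} \approx -0.6$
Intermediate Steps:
$I{\left(b,L \right)} = 0$
$Q{\left(q \right)} = 0$ ($Q{\left(q \right)} = - \frac{0 \frac{1}{q}}{8} = \left(- \frac{1}{8}\right) 0 = 0$)
$Y{\left(T \right)} = - \frac{T}{20}$ ($Y{\left(T \right)} = \frac{T + 0}{T - \left(20 + T\right)} = \frac{T}{-20} = T \left(- \frac{1}{20}\right) = - \frac{T}{20}$)
$- Y{\left(f{\left(10 \right)} \right)} = - \frac{\left(-1\right) \left(-12\right)}{20} = \left(-1\right) \frac{3}{5} = - \frac{3}{5}$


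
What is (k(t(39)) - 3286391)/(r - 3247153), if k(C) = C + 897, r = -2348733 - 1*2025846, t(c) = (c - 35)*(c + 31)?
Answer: 1642607/3810866 ≈ 0.43103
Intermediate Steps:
t(c) = (-35 + c)*(31 + c)
r = -4374579 (r = -2348733 - 2025846 = -4374579)
k(C) = 897 + C
(k(t(39)) - 3286391)/(r - 3247153) = ((897 + (-1085 + 39² - 4*39)) - 3286391)/(-4374579 - 3247153) = ((897 + (-1085 + 1521 - 156)) - 3286391)/(-7621732) = ((897 + 280) - 3286391)*(-1/7621732) = (1177 - 3286391)*(-1/7621732) = -3285214*(-1/7621732) = 1642607/3810866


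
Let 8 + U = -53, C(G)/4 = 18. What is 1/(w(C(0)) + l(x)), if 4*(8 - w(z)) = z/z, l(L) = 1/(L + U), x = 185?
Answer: 62/481 ≈ 0.12890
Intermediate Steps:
C(G) = 72 (C(G) = 4*18 = 72)
U = -61 (U = -8 - 53 = -61)
l(L) = 1/(-61 + L) (l(L) = 1/(L - 61) = 1/(-61 + L))
w(z) = 31/4 (w(z) = 8 - z/(4*z) = 8 - ¼*1 = 8 - ¼ = 31/4)
1/(w(C(0)) + l(x)) = 1/(31/4 + 1/(-61 + 185)) = 1/(31/4 + 1/124) = 1/(481/62) = 62/481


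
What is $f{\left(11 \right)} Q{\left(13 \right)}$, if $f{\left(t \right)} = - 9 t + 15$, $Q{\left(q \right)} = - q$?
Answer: $1092$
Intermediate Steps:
$f{\left(t \right)} = 15 - 9 t$
$f{\left(11 \right)} Q{\left(13 \right)} = \left(15 - 99\right) \left(\left(-1\right) 13\right) = \left(15 - 99\right) \left(-13\right) = \left(-84\right) \left(-13\right) = 1092$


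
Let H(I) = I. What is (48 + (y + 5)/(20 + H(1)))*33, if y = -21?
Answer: 10912/7 ≈ 1558.9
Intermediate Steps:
(48 + (y + 5)/(20 + H(1)))*33 = (48 + (-21 + 5)/(20 + 1))*33 = (48 - 16/21)*33 = (992/21)*33 = 10912/7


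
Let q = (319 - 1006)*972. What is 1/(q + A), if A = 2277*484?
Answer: 1/434304 ≈ 2.3025e-6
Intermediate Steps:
q = -667764 (q = -687*972 = -667764)
A = 1102068
1/(q + A) = 1/(-667764 + 1102068) = 1/434304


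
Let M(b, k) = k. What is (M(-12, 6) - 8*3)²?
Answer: 324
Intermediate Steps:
(M(-12, 6) - 8*3)² = (6 - 8*3)² = (6 - 24)² = (-18)² = 324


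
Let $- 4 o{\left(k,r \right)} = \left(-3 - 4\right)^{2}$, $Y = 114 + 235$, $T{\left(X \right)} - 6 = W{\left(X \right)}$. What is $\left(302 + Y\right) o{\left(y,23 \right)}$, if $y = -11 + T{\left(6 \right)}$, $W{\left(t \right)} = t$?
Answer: $- \frac{31899}{4} \approx -7974.8$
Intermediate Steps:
$T{\left(X \right)} = 6 + X$
$Y = 349$
$y = 1$ ($y = -11 + \left(6 + 6\right) = -11 + 12 = 1$)
$o{\left(k,r \right)} = - \frac{49}{4}$ ($o{\left(k,r \right)} = - \frac{\left(-3 - 4\right)^{2}}{4} = - \frac{\left(-7\right)^{2}}{4} = \left(- \frac{1}{4}\right) 49 = - \frac{49}{4}$)
$\left(302 + Y\right) o{\left(y,23 \right)} = \left(302 + 349\right) \left(- \frac{49}{4}\right) = 651 \left(- \frac{49}{4}\right) = - \frac{31899}{4}$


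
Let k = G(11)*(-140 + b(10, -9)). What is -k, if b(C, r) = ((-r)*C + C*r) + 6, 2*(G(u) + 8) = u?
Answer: -335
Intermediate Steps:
G(u) = -8 + u/2
b(C, r) = 6 (b(C, r) = (-C*r + C*r) + 6 = 0 + 6 = 6)
k = 335 (k = (-8 + (1/2)*11)*(-140 + 6) = (-8 + 11/2)*(-134) = -5/2*(-134) = 335)
-k = -1*335 = -335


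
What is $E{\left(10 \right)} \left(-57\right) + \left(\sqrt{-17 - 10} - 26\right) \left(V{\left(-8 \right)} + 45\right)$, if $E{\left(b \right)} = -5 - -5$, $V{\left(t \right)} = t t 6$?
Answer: $-11154 + 1287 i \sqrt{3} \approx -11154.0 + 2229.1 i$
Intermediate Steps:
$V{\left(t \right)} = 6 t^{2}$ ($V{\left(t \right)} = t^{2} \cdot 6 = 6 t^{2}$)
$E{\left(b \right)} = 0$ ($E{\left(b \right)} = -5 + 5 = 0$)
$E{\left(10 \right)} \left(-57\right) + \left(\sqrt{-17 - 10} - 26\right) \left(V{\left(-8 \right)} + 45\right) = 0 \left(-57\right) + \left(\sqrt{-17 - 10} - 26\right) \left(6 \left(-8\right)^{2} + 45\right) = 0 + \left(\sqrt{-27} - 26\right) \left(6 \cdot 64 + 45\right) = 0 + \left(3 i \sqrt{3} - 26\right) \left(384 + 45\right) = 0 + \left(-26 + 3 i \sqrt{3}\right) 429 = 0 - \left(11154 - 1287 i \sqrt{3}\right) = -11154 + 1287 i \sqrt{3}$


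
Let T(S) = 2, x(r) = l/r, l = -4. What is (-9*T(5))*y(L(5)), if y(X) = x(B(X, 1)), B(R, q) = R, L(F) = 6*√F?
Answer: 12*√5/5 ≈ 5.3666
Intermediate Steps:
x(r) = -4/r
y(X) = -4/X
(-9*T(5))*y(L(5)) = (-9*2)*(-4*√5/30) = -(-72)*√5/30 = -(-12)*√5/5 = 12*√5/5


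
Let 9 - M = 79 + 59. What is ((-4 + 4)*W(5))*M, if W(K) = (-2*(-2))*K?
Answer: 0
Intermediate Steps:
W(K) = 4*K
M = -129 (M = 9 - (79 + 59) = 9 - 1*138 = 9 - 138 = -129)
((-4 + 4)*W(5))*M = ((-4 + 4)*(4*5))*(-129) = (0*20)*(-129) = 0*(-129) = 0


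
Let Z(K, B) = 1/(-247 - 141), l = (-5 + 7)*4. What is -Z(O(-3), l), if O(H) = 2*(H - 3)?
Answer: 1/388 ≈ 0.0025773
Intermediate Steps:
O(H) = -6 + 2*H (O(H) = 2*(-3 + H) = -6 + 2*H)
l = 8 (l = 2*4 = 8)
Z(K, B) = -1/388 (Z(K, B) = 1/(-388) = -1/388)
-Z(O(-3), l) = -1*(-1/388) = 1/388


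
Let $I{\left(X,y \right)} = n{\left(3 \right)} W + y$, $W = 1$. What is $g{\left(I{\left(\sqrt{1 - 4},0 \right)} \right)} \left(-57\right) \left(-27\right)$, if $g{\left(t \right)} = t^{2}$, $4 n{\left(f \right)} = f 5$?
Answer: $\frac{346275}{16} \approx 21642.0$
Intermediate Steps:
$n{\left(f \right)} = \frac{5 f}{4}$ ($n{\left(f \right)} = \frac{f 5}{4} = \frac{5 f}{4}$)
$I{\left(X,y \right)} = \frac{15}{4} + y$ ($I{\left(X,y \right)} = \frac{5}{4} \cdot 3 \cdot 1 + y = \frac{15}{4} \cdot 1 + y = \frac{15}{4} + y$)
$g{\left(I{\left(\sqrt{1 - 4},0 \right)} \right)} \left(-57\right) \left(-27\right) = \left(\frac{15}{4} + 0\right)^{2} \left(-57\right) \left(-27\right) = \left(\frac{15}{4}\right)^{2} \left(-57\right) \left(-27\right) = \frac{225}{16} \left(-57\right) \left(-27\right) = \left(- \frac{12825}{16}\right) \left(-27\right) = \frac{346275}{16}$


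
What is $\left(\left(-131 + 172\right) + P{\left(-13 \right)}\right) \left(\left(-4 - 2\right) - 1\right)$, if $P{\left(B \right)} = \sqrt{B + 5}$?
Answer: $-287 - 14 i \sqrt{2} \approx -287.0 - 19.799 i$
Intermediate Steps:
$P{\left(B \right)} = \sqrt{5 + B}$
$\left(\left(-131 + 172\right) + P{\left(-13 \right)}\right) \left(\left(-4 - 2\right) - 1\right) = \left(\left(-131 + 172\right) + \sqrt{5 - 13}\right) \left(\left(-4 - 2\right) - 1\right) = \left(41 + \sqrt{-8}\right) \left(-6 - 1\right) = \left(41 + 2 i \sqrt{2}\right) \left(-7\right) = -287 - 14 i \sqrt{2}$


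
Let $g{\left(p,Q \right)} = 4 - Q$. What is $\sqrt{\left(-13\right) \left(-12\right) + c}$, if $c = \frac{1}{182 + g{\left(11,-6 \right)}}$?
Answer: $\frac{\sqrt{89859}}{24} \approx 12.49$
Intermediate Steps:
$c = \frac{1}{192}$ ($c = \frac{1}{182 + \left(4 - -6\right)} = \frac{1}{182 + \left(4 + 6\right)} = \frac{1}{182 + 10} = \frac{1}{192} \approx 0.0052083$)
$\sqrt{\left(-13\right) \left(-12\right) + c} = \sqrt{\left(-13\right) \left(-12\right) + \frac{1}{192}} = \sqrt{156 + \frac{1}{192}} = \sqrt{\frac{29953}{192}} = \frac{\sqrt{89859}}{24}$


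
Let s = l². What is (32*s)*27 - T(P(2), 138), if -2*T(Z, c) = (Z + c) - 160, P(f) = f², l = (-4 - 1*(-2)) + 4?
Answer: 3447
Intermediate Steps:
l = 2 (l = (-4 + 2) + 4 = -2 + 4 = 2)
T(Z, c) = 80 - Z/2 - c/2 (T(Z, c) = -((Z + c) - 160)/2 = -(-160 + Z + c)/2 = 80 - Z/2 - c/2)
s = 4 (s = 2² = 4)
(32*s)*27 - T(P(2), 138) = (32*4)*27 - (80 - ½*2² - ½*138) = 128*27 - (80 - ½*4 - 69) = 3456 - (80 - 2 - 69) = 3456 - 1*9 = 3456 - 9 = 3447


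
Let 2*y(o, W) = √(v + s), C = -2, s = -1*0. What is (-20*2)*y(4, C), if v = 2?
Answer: -20*√2 ≈ -28.284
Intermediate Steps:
s = 0
y(o, W) = √2/2 (y(o, W) = √(2 + 0)/2 = √2/2)
(-20*2)*y(4, C) = (-20*2)*(√2/2) = -20*√2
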